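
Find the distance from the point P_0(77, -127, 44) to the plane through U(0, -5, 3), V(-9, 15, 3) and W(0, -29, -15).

2

UV = (-9, 20, 0) and UW = (0, -24, -18), so a normal is n = UV × UW = (-360, -162, 216).
d = |(-360)·77 + (-162)·(-127) + 216·44 − 1458| / √(129600 + 26244 + 46656) = |900| / 450 = 2.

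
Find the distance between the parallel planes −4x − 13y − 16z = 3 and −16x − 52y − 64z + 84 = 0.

8/7

Divide the second equation by 4 to match normals: −4x − 13y − 16z = -21.
With common normal n = (−4, −13, −16) (|n| = 21), the distance is |3 − (-21)|/|n| = 24/21 = 8/7.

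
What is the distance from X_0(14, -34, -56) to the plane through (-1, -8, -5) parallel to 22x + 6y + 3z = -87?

Parallel planes share the normal n = (22, 6, 3); since (-1, -8, -5) lies on the plane, its equation is 22x + 6y + 3z = -85.
d = |22·14 + 6·(-34) + 3·(-56) − (-85)| / √(484 + 36 + 9) = |21| / 23 = 21/23.

21/23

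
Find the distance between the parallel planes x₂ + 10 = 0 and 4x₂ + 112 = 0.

18

Divide the second equation by 4 to match normals: x₂ = -28.
Both planes have normal n = (0, 1, 0), |n| = 1. Any point on the first plane is at distance |(-28) − (-10)|/|n| = 18/1 = 18 from the second.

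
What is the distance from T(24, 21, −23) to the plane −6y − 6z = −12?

2√2

Normal vector n = (0, −6, −6), and n·(24, 21, −23) − (−12) = 24.
|n| = √(0 + 36 + 36) = 6√2, so the distance is |24|/(6√2) = 2√2.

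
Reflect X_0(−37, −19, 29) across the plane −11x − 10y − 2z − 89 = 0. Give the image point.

n = (−11, −10, −2), |n|² = 225, n·X_0 − 89 = 450, so t = 450/225 = 2.
Foot F = X_0 − 2·n = (−15, 1, 33); the reflection is 2F − X_0 = (7, 21, 37).

(7, 21, 37)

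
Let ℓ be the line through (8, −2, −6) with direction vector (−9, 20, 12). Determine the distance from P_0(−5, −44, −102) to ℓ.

2√1381

Direction vector d = (−9, 20, 12).
AP = (−13, −42, −96); AP·d = -1875, |AP|² = 11149, |d|² = 625.
distance² = |AP|² − (AP·d)²/|d|² = 11149 − 3515625/625 = 5524, so the distance is 2√1381.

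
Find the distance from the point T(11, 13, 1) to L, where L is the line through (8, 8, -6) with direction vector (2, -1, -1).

√77

Direction vector d = (2, -1, -1).
AP = (3, 5, 7), and AP × d = (2, 17, -13).
|AP × d|² = 462 and |d|² = 6, so the distance is √(462/6) = √77.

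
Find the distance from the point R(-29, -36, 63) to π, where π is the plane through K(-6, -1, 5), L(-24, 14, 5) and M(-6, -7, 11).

KL = (-18, 15, 0) and KM = (0, -6, 6), so a normal is n = KL × KM = (90, 108, 108).
Then n·(-29, -36, 63) - (-108) = 414.
|n| = √(8100 + 11664 + 11664) = 18√97, so the distance is |414|/(18√97) = 23/√97.

23/√97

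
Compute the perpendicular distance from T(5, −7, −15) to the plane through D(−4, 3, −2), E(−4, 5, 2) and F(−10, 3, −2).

DE = (0, 2, 4) and DF = (−6, 0, 0), so a normal is n = DE × DF = (0, −24, 12).
Then n·(5, −7, −15) − (−96) = 84.
|n| = √(0 + 576 + 144) = 12√5, so the distance is |84|/(12√5) = 7√5/5.

7/√5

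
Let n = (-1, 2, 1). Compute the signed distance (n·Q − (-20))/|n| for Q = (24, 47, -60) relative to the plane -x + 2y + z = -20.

n·Q − (-20) = 30.
|n| = √6, so the signed distance is 5√6.

5√6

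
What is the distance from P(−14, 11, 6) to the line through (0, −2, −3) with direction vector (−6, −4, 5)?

Direction vector d = (−6, −4, 5).
AP = (−14, 13, 9); AP·d = 77, |AP|² = 446, |d|² = 77.
distance² = |AP|² − (AP·d)²/|d|² = 446 − 5929/77 = 369, so the distance is 3√41.

3√41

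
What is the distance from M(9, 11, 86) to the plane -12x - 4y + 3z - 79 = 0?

d = |(-12)·9 + (-4)·11 + 3·86 − 79| / √(144 + 16 + 9) = |27| / 13 = 27/13.

27/13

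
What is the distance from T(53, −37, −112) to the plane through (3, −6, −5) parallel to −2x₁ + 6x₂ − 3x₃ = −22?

5

Parallel planes share the normal n = (−2, 6, −3); since (3, −6, −5) lies on the plane, its equation is −2x₁ + 6x₂ − 3x₃ = -27.
Then n·(53, −37, −112) − (−27) = 35.
|n| = √(4 + 36 + 9) = 7, so the distance is |35|/7 = 5.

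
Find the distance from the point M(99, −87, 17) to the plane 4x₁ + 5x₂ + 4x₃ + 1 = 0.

30/√57

n = (4, 5, 4); n·P − (-1) = 30; |n| = √57; distance = 30/√57 = 10√57/19.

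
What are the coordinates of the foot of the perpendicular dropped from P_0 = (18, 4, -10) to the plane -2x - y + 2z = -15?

(8, -1, 0)

n = (-2, -1, 2), |n|² = 9, and n·P_0 − (-15) = -45.
t = -45/9 = -5, so the foot is P_0 − t·n = (18, 4, -10) − (-5)·(-2, -1, 2) = (8, -1, 0).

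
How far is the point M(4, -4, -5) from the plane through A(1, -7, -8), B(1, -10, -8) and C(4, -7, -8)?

AB = (0, -3, 0) and AC = (3, 0, 0), so a normal is n = AB × AC = (0, 0, 9).
Then n·(4, -4, -5) - (-72) = 27.
|n| = √(0 + 0 + 81) = 9, so the distance is |27|/9 = 3.

3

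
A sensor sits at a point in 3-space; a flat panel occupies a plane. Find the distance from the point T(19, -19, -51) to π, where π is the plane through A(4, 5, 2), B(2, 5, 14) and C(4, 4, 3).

13√38/38

AB = (-2, 0, 12) and AC = (0, -1, 1), so a normal is n = AB × AC = (12, 2, 2).
Then n·(19, -19, -51) - 62 = 26.
|n| = √(144 + 4 + 4) = 2√38, so the distance is |26|/(2√38) = 13√38/38.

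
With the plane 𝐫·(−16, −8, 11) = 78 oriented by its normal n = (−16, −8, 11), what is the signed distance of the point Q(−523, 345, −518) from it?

n·Q − 78 = -168.
|n| = 21, so the signed distance is -168/21 = -8.

-8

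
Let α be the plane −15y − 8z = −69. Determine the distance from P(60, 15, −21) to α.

Normal vector n = (0, −15, −8), and n·(60, 15, −21) − (−69) = 12.
|n| = √(0 + 225 + 64) = 17, so the distance is |12|/17 = 12/17.

12/17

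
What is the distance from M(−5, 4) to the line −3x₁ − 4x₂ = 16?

17/5

The normal to the line is n = (−3, −4) with |n| = 5.
|n·M − 16| = |-1 − 16| = 17, so the distance is 17/5.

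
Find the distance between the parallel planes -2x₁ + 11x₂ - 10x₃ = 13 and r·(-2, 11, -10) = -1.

With common normal n = (-2, 11, -10) (|n| = 15), the distance is |13 − (-1)|/|n| = 14/15.

14/15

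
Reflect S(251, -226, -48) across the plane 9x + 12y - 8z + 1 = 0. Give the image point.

(4339/17, -3746/17, -880/17)

With n = (9, 12, -8), the signed offset is (n·S − (-1))/|n|² = -68/289 = -4/17.
S' = S − 2t·n = (251, -226, -48) − (-8/17)·(9, 12, -8) = (4339/17, -3746/17, -880/17).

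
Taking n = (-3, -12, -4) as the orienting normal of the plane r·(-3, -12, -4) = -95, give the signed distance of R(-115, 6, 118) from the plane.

n·R − (-95) = -104.
|n| = 13, so the signed distance is -104/13 = -8.

-8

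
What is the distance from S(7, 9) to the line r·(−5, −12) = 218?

d = |(-5)·7 + (-12)·9 − 218| / √(25 + 144) = |-361|/13 = 361/13.

361/13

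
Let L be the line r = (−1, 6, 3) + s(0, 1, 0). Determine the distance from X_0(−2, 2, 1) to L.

√5

Direction vector d = (0, 1, 0).
AP = (−1, −4, −2), and AP × d = (2, 0, −1).
|AP × d|² = 5 and |d|² = 1, so the distance is √5.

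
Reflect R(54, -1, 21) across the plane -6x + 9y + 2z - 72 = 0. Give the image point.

n = (-6, 9, 2), |n|² = 121, n·R − 72 = -363, so t = -363/121 = -3.
Foot F = R − (-3)·n = (36, 26, 27); the reflection is 2F − R = (18, 53, 33).

(18, 53, 33)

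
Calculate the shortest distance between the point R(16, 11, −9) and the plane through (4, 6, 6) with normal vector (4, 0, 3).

3/5

The plane has equation n·(r − (4, 6, 6)) = 0, i.e. n·r = 34.
n = (4, 0, 3); n·P − 34 = 3; |n| = 5; distance = 3/5.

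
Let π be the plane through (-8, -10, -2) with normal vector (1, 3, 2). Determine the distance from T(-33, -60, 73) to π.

25√14/14

The plane has equation n·(r − (-8, -10, -2)) = 0, i.e. n·r = -42.
Then n·(-33, -60, 73) - (-42) = -25.
|n| = √(1 + 9 + 4) = √14, so the distance is |-25|/√14 = 25/√14.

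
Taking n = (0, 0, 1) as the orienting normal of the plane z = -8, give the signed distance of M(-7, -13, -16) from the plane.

-8

n·M − (-8) = -8.
|n| = 1, so the signed distance is -8/1 = -8.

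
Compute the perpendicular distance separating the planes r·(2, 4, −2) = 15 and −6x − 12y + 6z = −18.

3√6/4

Divide the second equation by -3 to match normals: 2x + 4y − 2z = 6.
Both planes have normal n = (2, 4, −2), |n| = 2√6. Any point on the first plane is at distance |6 − 15|/|n| = 9/(2√6) from the second.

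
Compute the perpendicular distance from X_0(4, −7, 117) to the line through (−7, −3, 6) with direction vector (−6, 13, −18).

Direction vector d = (−6, 13, −18).
AP = (11, −4, 111); AP·d = -2116, |AP|² = 12458, |d|² = 529.
distance² = |AP|² − (AP·d)²/|d|² = 12458 − 4477456/529 = 3994, so the distance is √3994.

√3994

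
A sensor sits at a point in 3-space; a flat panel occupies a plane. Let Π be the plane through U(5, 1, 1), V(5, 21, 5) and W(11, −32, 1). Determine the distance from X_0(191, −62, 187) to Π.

UV = (0, 20, 4) and UW = (6, −33, 0), so a normal is n = UV × UW = (132, 24, −120).
Then n·(191, −62, 187) − 564 = 720.
|n| = √(17424 + 576 + 14400) = 180, so the distance is |720|/180 = 4.

4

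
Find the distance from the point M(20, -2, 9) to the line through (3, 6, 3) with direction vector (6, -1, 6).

√97

Direction vector d = (6, -1, 6).
AP = (17, -8, 6), and AP × d = (-42, -66, 31).
|AP × d|² = 7081 and |d|² = 73, so the distance is √(7081/73) = √97.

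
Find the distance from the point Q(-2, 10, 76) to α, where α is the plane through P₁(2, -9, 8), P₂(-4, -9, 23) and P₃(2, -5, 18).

7√6/6

P₁P₂ = (-6, 0, 15) and P₁P₃ = (0, 4, 10), so a normal is n = P₁P₂ × P₁P₃ = (-60, 60, -24).
n = (-60, 60, -24); n·P − (-852) = -252; |n| = 36√6; distance = 252/(36√6) = 7/√6.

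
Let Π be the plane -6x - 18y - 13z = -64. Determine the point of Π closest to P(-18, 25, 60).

(-30, -11, 34)

n = (-6, -18, -13), |n|² = 529, and n·P − (-64) = -1058.
t = -1058/529 = -2, so the foot is P − t·n = (-18, 25, 60) − (-2)·(-6, -18, -13) = (-30, -11, 34).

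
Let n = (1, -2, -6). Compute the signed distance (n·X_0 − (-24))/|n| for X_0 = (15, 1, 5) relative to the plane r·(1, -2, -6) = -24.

7/√41

n·X_0 − (-24) = 7.
|n| = √41, so the signed distance is 7/√41.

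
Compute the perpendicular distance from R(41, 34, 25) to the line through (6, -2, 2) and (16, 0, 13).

A direction vector is d = (10, 2, 11).
AP = (35, 36, 23); AP·d = 675, |AP|² = 3050, |d|² = 225.
distance² = |AP|² − (AP·d)²/|d|² = 3050 − 455625/225 = 1025, so the distance is 5√41.

5√41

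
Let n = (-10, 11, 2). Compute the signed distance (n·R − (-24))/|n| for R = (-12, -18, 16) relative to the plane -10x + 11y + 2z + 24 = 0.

-22/15

n·R − (-24) = -22.
|n| = 15, so the signed distance is -22/15.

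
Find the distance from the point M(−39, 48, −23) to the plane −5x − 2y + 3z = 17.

13√38/38

Normal vector n = (−5, −2, 3), and n·(−39, 48, −23) − 17 = 13.
|n| = √(25 + 4 + 9) = √38, so the distance is |13|/√38 = 13/√38.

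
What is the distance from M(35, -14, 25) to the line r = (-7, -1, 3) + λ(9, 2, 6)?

Direction vector d = (9, 2, 6).
AP = (42, -13, 22); AP·d = 484, |AP|² = 2417, |d|² = 121.
distance² = |AP|² − (AP·d)²/|d|² = 2417 − 234256/121 = 481, so the distance is √481.

√481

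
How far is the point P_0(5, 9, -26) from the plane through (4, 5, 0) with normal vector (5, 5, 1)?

√51/51

The plane has equation n·(r − (4, 5, 0)) = 0, i.e. n·r = 45.
n = (5, 5, 1); n·P − 45 = -1; |n| = √51; distance = 1/√51.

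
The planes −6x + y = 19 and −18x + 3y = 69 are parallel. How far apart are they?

Divide the second equation by 3 to match normals: −6x + y = 23.
With common normal n = (−6, 1, 0) (|n| = √37), the distance is |19 − 23|/|n| = 4/√37.

4/√37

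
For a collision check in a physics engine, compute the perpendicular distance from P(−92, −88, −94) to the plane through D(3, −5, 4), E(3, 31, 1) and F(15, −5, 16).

7

DE = (0, 36, −3) and DF = (12, 0, 12), so a normal is n = DE × DF = (432, −36, −432).
Then n·(−92, −88, −94) − (−252) = 4284.
|n| = √(186624 + 1296 + 186624) = 612, so the distance is |4284|/612 = 7.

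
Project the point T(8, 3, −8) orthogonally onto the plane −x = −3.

(3, 3, -8)

The perpendicular from T has direction n = (−1, 0, 0): r = (8, 3, −8) + μ(−1, 0, 0).
Substitute into the plane: n·(T + μn) = -3 gives -8 + 1μ = -3, so μ = 5.
Foot = (8, 3, −8) + 5·(−1, 0, 0) = (3, 3, −8).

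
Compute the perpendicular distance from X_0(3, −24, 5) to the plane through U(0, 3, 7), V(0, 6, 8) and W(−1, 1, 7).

27/√14

UV = (0, 3, 1) and UW = (−1, −2, 0), so a normal is n = UV × UW = (2, −1, 3).
d = |2·3 + (-1)·(-24) + 3·5 − 18| / √(4 + 1 + 9) = |27| / √14 = 27/√14.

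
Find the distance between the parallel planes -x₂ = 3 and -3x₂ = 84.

Divide the second equation by 3 to match normals: -x₂ = 28.
Both planes have normal n = (0, -1, 0), |n| = 1. Any point on the first plane is at distance |28 − 3|/|n| = 25/1 = 25 from the second.

25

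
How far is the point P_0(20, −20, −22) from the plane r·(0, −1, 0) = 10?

Normal vector n = (0, −1, 0), and n·(20, −20, −22) − 10 = 10.
|n| = √(0 + 1 + 0) = 1, so the distance is |10|/1 = 10.

10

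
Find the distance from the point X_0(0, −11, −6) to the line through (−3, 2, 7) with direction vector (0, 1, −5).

9√3

Direction vector d = (0, 1, −5).
AP = (3, −13, −13); AP·d = 52, |AP|² = 347, |d|² = 26.
distance² = |AP|² − (AP·d)²/|d|² = 347 − 2704/26 = 243, so the distance is 9√3.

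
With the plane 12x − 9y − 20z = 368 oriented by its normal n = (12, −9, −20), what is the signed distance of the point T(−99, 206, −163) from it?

n·T − 368 = -150.
|n| = 25, so the signed distance is -150/25 = -6.

-6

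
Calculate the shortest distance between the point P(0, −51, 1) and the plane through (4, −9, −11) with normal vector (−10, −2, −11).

The plane has equation n·(r − (4, −9, −11)) = 0, i.e. n·r = 99.
n = (−10, −2, −11); n·P − 99 = -8; |n| = 15; distance = 8/15.

8/15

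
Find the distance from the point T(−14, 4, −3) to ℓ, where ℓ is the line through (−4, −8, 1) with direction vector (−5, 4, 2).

4√5

Direction vector d = (−5, 4, 2).
AP = (−10, 12, −4); AP·d = 90, |AP|² = 260, |d|² = 45.
distance² = |AP|² − (AP·d)²/|d|² = 260 − 8100/45 = 80, so the distance is 4√5.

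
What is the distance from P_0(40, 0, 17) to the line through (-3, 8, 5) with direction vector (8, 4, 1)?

√761

Direction vector d = (8, 4, 1).
AP = (43, -8, 12), and AP × d = (-56, 53, 236).
|AP × d|² = 61641 and |d|² = 81, so the distance is √(61641/81) = √761.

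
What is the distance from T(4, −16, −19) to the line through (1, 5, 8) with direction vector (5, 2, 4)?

3√86

Direction vector d = (5, 2, 4).
AP = (3, −21, −27), and AP × d = (−30, −147, 111).
|AP × d|² = 34830 and |d|² = 45, so the distance is √(34830/45) = √774 = 3√86.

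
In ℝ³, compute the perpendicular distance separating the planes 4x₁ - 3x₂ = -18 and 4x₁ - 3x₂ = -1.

17/5

Both planes have normal n = (4, -3, 0), |n| = 5. Any point on the first plane is at distance |(-1) − (-18)|/|n| = 17/5 from the second.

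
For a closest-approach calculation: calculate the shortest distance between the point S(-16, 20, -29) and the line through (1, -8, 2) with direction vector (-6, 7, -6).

Direction vector d = (-6, 7, -6).
AP = (-17, 28, -31); AP·d = 484, |AP|² = 2034, |d|² = 121.
distance² = |AP|² − (AP·d)²/|d|² = 2034 − 234256/121 = 98, so the distance is 7√2.

7√2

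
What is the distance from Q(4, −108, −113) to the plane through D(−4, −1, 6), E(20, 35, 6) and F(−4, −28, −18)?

DE = (24, 36, 0) and DF = (0, −27, −24), so a normal is n = DE × DF = (−864, 576, −648).
n = (−864, 576, −648); n·P − (-1008) = 8568; |n| = 1224; distance = 8568/1224 = 7.

7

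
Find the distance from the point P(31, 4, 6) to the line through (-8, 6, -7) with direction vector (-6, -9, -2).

Direction vector d = (-6, -9, -2).
AP = (39, -2, 13), and AP × d = (121, 0, -363).
|AP × d|² = 146410 and |d|² = 121, so the distance is √(146410/121) = √1210 = 11√10.

11√10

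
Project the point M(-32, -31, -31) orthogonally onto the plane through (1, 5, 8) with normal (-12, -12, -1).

n = (-12, -12, -1), |n|² = 289, and n·M − (-80) = 867.
t = 867/289 = 3, so the foot is M − t·n = (-32, -31, -31) − 3·(-12, -12, -1) = (4, 5, -28).

(4, 5, -28)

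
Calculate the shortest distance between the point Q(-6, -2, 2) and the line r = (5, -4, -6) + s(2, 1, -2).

Direction vector d = (2, 1, -2).
AP = (-11, 2, 8); AP·d = -36, |AP|² = 189, |d|² = 9.
distance² = |AP|² − (AP·d)²/|d|² = 189 − 1296/9 = 45, so the distance is 3√5.

3√5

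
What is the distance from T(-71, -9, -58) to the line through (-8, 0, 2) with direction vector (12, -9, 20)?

45

Direction vector d = (12, -9, 20).
AP = (-63, -9, -60), and AP × d = (-720, 540, 675).
|AP × d|² = 1265625 and |d|² = 625, so the distance is √(1265625/625) = √2025 = 45.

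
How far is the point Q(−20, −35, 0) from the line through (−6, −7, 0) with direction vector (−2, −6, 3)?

14

Direction vector d = (−2, −6, 3).
AP = (−14, −28, 0), and AP × d = (−84, 42, 28).
|AP × d|² = 9604 and |d|² = 49, so the distance is √(9604/49) = √196 = 14.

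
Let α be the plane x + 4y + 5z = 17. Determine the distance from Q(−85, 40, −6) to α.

2√42/3

Normal vector n = (1, 4, 5), and n·(−85, 40, −6) − 17 = 28.
|n| = √(1 + 16 + 25) = √42, so the distance is |28|/√42 = 28/√42.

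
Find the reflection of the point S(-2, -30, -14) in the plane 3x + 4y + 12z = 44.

With n = (3, 4, 12), the signed offset is (n·S − 44)/|n|² = -338/169 = -2.
S' = S − 2t·n = (-2, -30, -14) − (-4)·(3, 4, 12) = (10, -14, 34).

(10, -14, 34)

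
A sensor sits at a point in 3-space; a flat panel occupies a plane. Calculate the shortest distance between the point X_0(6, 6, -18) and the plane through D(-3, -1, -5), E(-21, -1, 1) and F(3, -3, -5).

DE = (-18, 0, 6) and DF = (6, -2, 0), so a normal is n = DE × DF = (12, 36, 36).
n = (12, 36, 36); n·P − (-252) = -108; |n| = 12√19; distance = 108/(12√19) = 9/√19.

9√19/19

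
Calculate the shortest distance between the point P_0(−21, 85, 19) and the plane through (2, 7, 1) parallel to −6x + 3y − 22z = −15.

24/23

Parallel planes share the normal n = (−6, 3, −22); since (2, 7, 1) lies on the plane, its equation is −6x + 3y − 22z = -13.
n = (−6, 3, −22); n·P − (-13) = -24; |n| = 23; distance = 24/23.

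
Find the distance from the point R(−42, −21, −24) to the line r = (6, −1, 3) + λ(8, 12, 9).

Direction vector d = (8, 12, 9).
AP = (−48, −20, −27), and AP × d = (144, 216, −416).
|AP × d|² = 240448 and |d|² = 289, so the distance is √(240448/289) = √832 = 8√13.

8√13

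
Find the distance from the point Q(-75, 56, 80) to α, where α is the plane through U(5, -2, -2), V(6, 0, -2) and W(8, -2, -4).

UV = (1, 2, 0) and UW = (3, 0, -2), so a normal is n = UV × UW = (-4, 2, -6).
d = |(-4)·(-75) + 2·56 + (-6)·80 − (-12)| / √(16 + 4 + 36) = |-56| / (2√14) = 2√14.

2√14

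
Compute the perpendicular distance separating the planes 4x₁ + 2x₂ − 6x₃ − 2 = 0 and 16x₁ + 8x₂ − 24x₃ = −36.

11/(2√14)

Divide the second equation by 4 to match normals: 4x₁ + 2x₂ − 6x₃ = -9.
Both planes have normal n = (4, 2, −6), |n| = 2√14. Any point on the first plane is at distance |(-9) − 2|/|n| = 11/(2√14) = 11√14/28 from the second.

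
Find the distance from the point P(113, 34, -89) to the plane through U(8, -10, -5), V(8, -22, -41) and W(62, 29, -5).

UV = (0, -12, -36) and UW = (54, 39, 0), so a normal is n = UV × UW = (1404, -1944, 648).
n = (1404, -1944, 648); n·P − 27432 = 7452; |n| = 2484; distance = 7452/2484 = 3.

3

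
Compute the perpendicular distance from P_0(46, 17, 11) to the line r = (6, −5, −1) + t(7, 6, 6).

Direction vector d = (7, 6, 6).
AP = (40, 22, 12); AP·d = 484, |AP|² = 2228, |d|² = 121.
distance² = |AP|² − (AP·d)²/|d|² = 2228 − 234256/121 = 292, so the distance is 2√73.

2√73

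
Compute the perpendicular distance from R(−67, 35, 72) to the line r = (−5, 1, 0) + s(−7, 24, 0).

2√1921

Direction vector d = (−7, 24, 0).
AP = (−62, 34, 72), and AP × d = (−1728, −504, −1250).
|AP × d|² = 4802500 and |d|² = 625, so the distance is √(4802500/625) = √7684 = 2√1921.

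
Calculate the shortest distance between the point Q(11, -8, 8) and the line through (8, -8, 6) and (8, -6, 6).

√13

A direction vector is d = (0, 2, 0).
AP = (3, 0, 2), and AP × d = (-4, 0, 6).
|AP × d|² = 52 and |d|² = 4, so the distance is √(52/4) = √13.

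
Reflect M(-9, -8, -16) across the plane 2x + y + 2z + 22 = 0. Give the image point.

(7, 0, 0)

n = (2, 1, 2), |n|² = 9, n·M − (-22) = -36, so t = -36/9 = -4.
Foot F = M − (-4)·n = (-1, -4, -8); the reflection is 2F − M = (7, 0, 0).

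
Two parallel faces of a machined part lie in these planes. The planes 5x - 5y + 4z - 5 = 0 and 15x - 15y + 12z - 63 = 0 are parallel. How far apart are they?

Divide the second equation by 3 to match normals: 5x - 5y + 4z = 21.
Both planes have normal n = (5, -5, 4), |n| = √66. Any point on the first plane is at distance |21 − 5|/|n| = 16/√66 from the second.

8√66/33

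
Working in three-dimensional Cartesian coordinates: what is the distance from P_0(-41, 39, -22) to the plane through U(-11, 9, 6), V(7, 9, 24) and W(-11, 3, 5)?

18/√73

UV = (18, 0, 18) and UW = (0, -6, -1), so a normal is n = UV × UW = (108, 18, -108).
Then n·(-41, 39, -22) - (-1674) = 324.
|n| = √(11664 + 324 + 11664) = 18√73, so the distance is |324|/(18√73) = 18√73/73.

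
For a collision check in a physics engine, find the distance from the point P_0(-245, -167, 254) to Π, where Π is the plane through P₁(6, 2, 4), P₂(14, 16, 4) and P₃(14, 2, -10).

P₁P₂ = (8, 14, 0) and P₁P₃ = (8, 0, -14), so a normal is n = P₁P₂ × P₁P₃ = (-196, 112, -112).
n = (-196, 112, -112); n·P − (-1400) = 2268; |n| = 252; distance = 2268/252 = 9.

9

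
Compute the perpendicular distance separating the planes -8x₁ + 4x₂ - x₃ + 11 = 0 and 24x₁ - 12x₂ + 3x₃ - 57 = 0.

8/9

Divide the second equation by -3 to match normals: -8x₁ + 4x₂ - x₃ = -19.
With common normal n = (-8, 4, -1) (|n| = 9), the distance is |(-11) − (-19)|/|n| = 8/9.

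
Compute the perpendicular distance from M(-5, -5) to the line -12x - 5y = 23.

d = |(-12)·(-5) + (-5)·(-5) − 23| / √(144 + 25) = |62|/13 = 62/13.

62/13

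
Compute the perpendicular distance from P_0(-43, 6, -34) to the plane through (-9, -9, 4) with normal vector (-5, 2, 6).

The plane has equation n·(r − (-9, -9, 4)) = 0, i.e. n·r = 51.
n = (-5, 2, 6); n·P − 51 = -28; |n| = √65; distance = 28/√65.

28/√65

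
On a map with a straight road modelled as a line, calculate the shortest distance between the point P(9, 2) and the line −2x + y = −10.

d = |(-2)·9 + 1·2 − (-10)| / √(4 + 1) = |-6|/√5 = 6/√5.

6√5/5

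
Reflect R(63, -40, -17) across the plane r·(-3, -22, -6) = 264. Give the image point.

(69, 4, -5)

With n = (-3, -22, -6), the signed offset is (n·R − 264)/|n|² = 529/529 = 1.
R' = R − 2t·n = (63, -40, -17) − 2·(-3, -22, -6) = (69, 4, -5).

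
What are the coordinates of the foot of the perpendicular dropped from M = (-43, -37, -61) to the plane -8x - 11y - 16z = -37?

(-11, 7, 3)

The perpendicular from M has direction n = (-8, -11, -16): r = (-43, -37, -61) + λ(-8, -11, -16).
Substitute into the plane: n·(M + λn) = -37 gives 1727 + 441λ = -37, so λ = -4.
Foot = (-43, -37, -61) + (-4)·(-8, -11, -16) = (-11, 7, 3).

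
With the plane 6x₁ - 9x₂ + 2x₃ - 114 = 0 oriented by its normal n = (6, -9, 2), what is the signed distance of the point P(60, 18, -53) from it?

-2

n·P − 114 = -22.
|n| = 11, so the signed distance is -22/11 = -2.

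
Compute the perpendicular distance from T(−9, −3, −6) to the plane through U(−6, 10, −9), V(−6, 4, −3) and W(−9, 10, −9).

5√2

UV = (0, −6, 6) and UW = (−3, 0, 0), so a normal is n = UV × UW = (0, −18, −18).
Then n·(−9, −3, −6) − (−18) = 180.
|n| = √(0 + 324 + 324) = 18√2, so the distance is |180|/(18√2) = 5√2.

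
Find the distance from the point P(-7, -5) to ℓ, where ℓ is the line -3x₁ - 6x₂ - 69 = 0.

The normal to the line is n = (-3, -6) with |n| = 3√5.
|n·P − 69| = |51 − 69| = 18, so the distance is 18/(3√5) = 6√5/5.

6√5/5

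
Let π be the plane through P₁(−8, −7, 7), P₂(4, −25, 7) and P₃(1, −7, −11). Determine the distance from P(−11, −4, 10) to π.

3√61/61

P₁P₂ = (12, −18, 0) and P₁P₃ = (9, 0, −18), so a normal is n = P₁P₂ × P₁P₃ = (324, 216, 162).
d = |324·(-11) + 216·(-4) + 162·10 − (-2970)| / √(104976 + 46656 + 26244) = |162| / (54√61) = 3/√61.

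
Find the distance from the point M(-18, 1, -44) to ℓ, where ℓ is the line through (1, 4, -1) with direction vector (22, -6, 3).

13√10

Direction vector d = (22, -6, 3).
AP = (-19, -3, -43); AP·d = -529, |AP|² = 2219, |d|² = 529.
distance² = |AP|² − (AP·d)²/|d|² = 2219 − 279841/529 = 1690, so the distance is 13√10.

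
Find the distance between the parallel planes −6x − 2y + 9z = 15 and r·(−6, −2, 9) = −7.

2

With common normal n = (−6, −2, 9) (|n| = 11), the distance is |15 − (-7)|/|n| = 22/11 = 2.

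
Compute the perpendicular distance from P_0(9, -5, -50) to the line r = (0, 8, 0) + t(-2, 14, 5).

5√74

Direction vector d = (-2, 14, 5).
AP = (9, -13, -50), and AP × d = (635, 55, 100).
|AP × d|² = 416250 and |d|² = 225, so the distance is √(416250/225) = √1850 = 5√74.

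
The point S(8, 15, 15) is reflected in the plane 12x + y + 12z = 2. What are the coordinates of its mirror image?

(-16, 13, -9)

n = (12, 1, 12), |n|² = 289, n·S − 2 = 289, so t = 289/289 = 1.
Foot F = S − 1·n = (−4, 14, 3); the reflection is 2F − S = (−16, 13, −9).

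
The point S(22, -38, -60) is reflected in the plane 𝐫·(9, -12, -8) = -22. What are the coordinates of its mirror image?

(-50, 58, 4)

With n = (9, -12, -8), the signed offset is (n·S − (-22))/|n|² = 1156/289 = 4.
S' = S − 2t·n = (22, -38, -60) − 8·(9, -12, -8) = (-50, 58, 4).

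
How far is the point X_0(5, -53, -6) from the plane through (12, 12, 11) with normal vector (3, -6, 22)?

The plane has equation n·(r − (12, 12, 11)) = 0, i.e. n·r = 206.
Then n·(5, -53, -6) - 206 = -5.
|n| = √(9 + 36 + 484) = 23, so the distance is |-5|/23 = 5/23.

5/23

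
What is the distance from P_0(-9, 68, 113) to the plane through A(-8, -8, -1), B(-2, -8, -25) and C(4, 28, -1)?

AB = (6, 0, -24) and AC = (12, 36, 0), so a normal is n = AB × AC = (864, -288, 216).
d = |864·(-9) + (-288)·68 + 216·113 − (-4824)| / √(746496 + 82944 + 46656) = |1872| / 936 = 2.

2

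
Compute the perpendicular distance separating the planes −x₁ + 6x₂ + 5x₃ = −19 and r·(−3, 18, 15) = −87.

5√62/31

Divide the second equation by 3 to match normals: −x₁ + 6x₂ + 5x₃ = -29.
Both planes have normal n = (−1, 6, 5), |n| = √62. Any point on the first plane is at distance |(-29) − (-19)|/|n| = 10/√62 = 5√62/31 from the second.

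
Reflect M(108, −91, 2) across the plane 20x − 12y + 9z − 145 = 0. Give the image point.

(-92, 29, -88)

With n = (20, −12, 9), the signed offset is (n·M − 145)/|n|² = 3125/625 = 5.
M' = M − 2t·n = (108, −91, 2) − 10·(20, −12, 9) = (−92, 29, −88).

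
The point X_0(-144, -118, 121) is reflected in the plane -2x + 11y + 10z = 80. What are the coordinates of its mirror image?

(-2128/15, -1946/15, 331/3)

With n = (-2, 11, 10), the signed offset is (n·X_0 − 80)/|n|² = 120/225 = 8/15.
X_0' = X_0 − 2t·n = (-144, -118, 121) − (16/15)·(-2, 11, 10) = (-2128/15, -1946/15, 331/3).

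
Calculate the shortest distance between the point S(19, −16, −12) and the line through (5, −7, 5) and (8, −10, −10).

A direction vector is d = (3, −3, −15).
AP = (14, −9, −17); AP·d = 324, |AP|² = 566, |d|² = 243.
distance² = |AP|² − (AP·d)²/|d|² = 566 − 104976/243 = 134, so the distance is √134.

√134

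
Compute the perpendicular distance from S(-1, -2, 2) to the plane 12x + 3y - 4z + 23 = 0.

d = |12·(-1) + 3·(-2) + (-4)·2 − (-23)| / √(144 + 9 + 16) = |-3| / 13 = 3/13.

3/13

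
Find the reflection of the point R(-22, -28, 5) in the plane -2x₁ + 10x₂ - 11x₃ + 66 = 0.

n = (-2, 10, -11), |n|² = 225, n·R − (-66) = -225, so t = -225/225 = -1.
Foot F = R − (-1)·n = (-24, -18, -6); the reflection is 2F − R = (-26, -8, -17).

(-26, -8, -17)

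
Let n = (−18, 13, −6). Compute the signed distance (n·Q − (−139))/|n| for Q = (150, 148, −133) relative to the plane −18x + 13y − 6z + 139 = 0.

n·Q − (-139) = 161.
|n| = 23, so the signed distance is 161/23 = 7.

7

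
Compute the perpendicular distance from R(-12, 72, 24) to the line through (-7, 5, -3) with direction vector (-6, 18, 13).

√482

Direction vector d = (-6, 18, 13).
AP = (-5, 67, 27); AP·d = 1587, |AP|² = 5243, |d|² = 529.
distance² = |AP|² − (AP·d)²/|d|² = 5243 − 2518569/529 = 482, so the distance is √482.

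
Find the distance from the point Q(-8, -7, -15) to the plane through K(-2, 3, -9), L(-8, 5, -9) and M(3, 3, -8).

6/√35

KL = (-6, 2, 0) and KM = (5, 0, 1), so a normal is n = KL × KM = (2, 6, -10).
d = |2·(-8) + 6·(-7) + (-10)·(-15) − 104| / √(4 + 36 + 100) = |-12| / (2√35) = 6√35/35.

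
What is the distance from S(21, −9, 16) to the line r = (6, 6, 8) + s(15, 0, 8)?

Direction vector d = (15, 0, 8).
AP = (15, −15, 8), and AP × d = (−120, 0, 225).
|AP × d|² = 65025 and |d|² = 289, so the distance is √(65025/289) = √225 = 15.

15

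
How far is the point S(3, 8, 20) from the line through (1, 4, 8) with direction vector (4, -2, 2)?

Direction vector d = (4, -2, 2).
AP = (2, 4, 12); AP·d = 24, |AP|² = 164, |d|² = 24.
distance² = |AP|² − (AP·d)²/|d|² = 164 − 576/24 = 140, so the distance is 2√35.

2√35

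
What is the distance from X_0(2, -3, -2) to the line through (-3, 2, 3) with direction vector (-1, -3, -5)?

Direction vector d = (-1, -3, -5).
AP = (5, -5, -5); AP·d = 35, |AP|² = 75, |d|² = 35.
distance² = |AP|² − (AP·d)²/|d|² = 75 − 1225/35 = 40, so the distance is 2√10.

2√10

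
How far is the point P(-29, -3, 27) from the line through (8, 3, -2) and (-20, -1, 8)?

A direction vector is d = (-28, -4, 10).
AP = (-37, -6, 29); AP·d = 1350, |AP|² = 2246, |d|² = 900.
distance² = |AP|² − (AP·d)²/|d|² = 2246 − 1822500/900 = 221, so the distance is √221.

√221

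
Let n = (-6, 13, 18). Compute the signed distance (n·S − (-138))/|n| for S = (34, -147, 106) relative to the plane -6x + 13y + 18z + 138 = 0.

n·S − (-138) = -69.
|n| = 23, so the signed distance is -69/23 = -3.

-3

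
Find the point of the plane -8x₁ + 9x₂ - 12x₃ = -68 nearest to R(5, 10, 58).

(-11, 28, 34)

The perpendicular from R has direction n = (-8, 9, -12): r = (5, 10, 58) + t(-8, 9, -12).
Substitute into the plane: n·(R + tn) = -68 gives -646 + 289t = -68, so t = 2.
Foot = (5, 10, 58) + 2·(-8, 9, -12) = (-11, 28, 34).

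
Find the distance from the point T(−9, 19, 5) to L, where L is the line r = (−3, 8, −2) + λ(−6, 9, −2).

√85

Direction vector d = (−6, 9, −2).
AP = (−6, 11, 7); AP·d = 121, |AP|² = 206, |d|² = 121.
distance² = |AP|² − (AP·d)²/|d|² = 206 − 14641/121 = 85, so the distance is √85.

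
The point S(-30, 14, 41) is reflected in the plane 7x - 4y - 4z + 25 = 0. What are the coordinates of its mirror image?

With n = (7, -4, -4), the signed offset is (n·S − (-25))/|n|² = -405/81 = -5.
S' = S − 2t·n = (-30, 14, 41) − (-10)·(7, -4, -4) = (40, -26, 1).

(40, -26, 1)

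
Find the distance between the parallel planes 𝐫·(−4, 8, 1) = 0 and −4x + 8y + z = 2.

2/9

Both planes have normal n = (−4, 8, 1), |n| = 9. Any point on the first plane is at distance |2 − 0|/|n| = 2/9 from the second.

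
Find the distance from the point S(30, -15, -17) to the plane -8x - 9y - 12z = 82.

1

Normal vector n = (-8, -9, -12), and n·(30, -15, -17) - 82 = 17.
|n| = √(64 + 81 + 144) = 17, so the distance is |17|/17 = 1.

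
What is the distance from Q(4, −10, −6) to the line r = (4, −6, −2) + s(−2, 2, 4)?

2√2

Direction vector d = (−2, 2, 4).
AP = (0, −4, −4), and AP × d = (−8, 8, −8).
|AP × d|² = 192 and |d|² = 24, so the distance is √(192/24) = √8 = 2√2.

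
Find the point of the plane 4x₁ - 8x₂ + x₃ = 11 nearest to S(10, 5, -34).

(110/9, 5/9, -301/9)

The perpendicular from S has direction n = (4, -8, 1): r = (10, 5, -34) + λ(4, -8, 1).
Substitute into the plane: n·(S + λn) = 11 gives -34 + 81λ = 11, so λ = 5/9.
Foot = (10, 5, -34) + (5/9)·(4, -8, 1) = (110/9, 5/9, -301/9).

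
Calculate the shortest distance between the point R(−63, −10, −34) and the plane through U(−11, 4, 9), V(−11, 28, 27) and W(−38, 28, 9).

26/17

UV = (0, 24, 18) and UW = (−27, 24, 0), so a normal is n = UV × UW = (−432, −486, 648).
Then n·(−63, −10, −34) − 8640 = 1404.
|n| = √(186624 + 236196 + 419904) = 918, so the distance is |1404|/918 = 26/17.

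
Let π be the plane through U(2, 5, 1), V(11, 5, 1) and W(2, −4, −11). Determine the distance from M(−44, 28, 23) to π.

26/5

UV = (9, 0, 0) and UW = (0, −9, −12), so a normal is n = UV × UW = (0, 108, −81).
d = |108·28 + (-81)·23 − 459| / √(0 + 11664 + 6561) = |702| / 135 = 26/5.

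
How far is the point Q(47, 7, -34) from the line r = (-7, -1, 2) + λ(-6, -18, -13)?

Direction vector d = (-6, -18, -13).
AP = (54, 8, -36); AP·d = 0, |AP|² = 4276, |d|² = 529.
distance² = |AP|² − (AP·d)²/|d|² = 4276 − 0/529 = 4276, so the distance is 2√1069.

2√1069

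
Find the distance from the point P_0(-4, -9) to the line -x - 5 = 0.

1

The normal to the line is n = (-1, 0) with |n| = 1.
|n·P_0 − 5| = |4 − 5| = 1, so the distance is 1/1 = 1.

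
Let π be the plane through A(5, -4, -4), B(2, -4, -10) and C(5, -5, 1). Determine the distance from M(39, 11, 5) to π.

16/√30

AB = (-3, 0, -6) and AC = (0, -1, 5), so a normal is n = AB × AC = (-6, 15, 3).
Then n·(39, 11, 5) - (-102) = 48.
|n| = √(36 + 225 + 9) = 3√30, so the distance is |48|/(3√30) = 16/√30.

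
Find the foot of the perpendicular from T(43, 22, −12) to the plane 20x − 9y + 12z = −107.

The perpendicular from T has direction n = (20, −9, 12): r = (43, 22, −12) + t(20, −9, 12).
Substitute into the plane: n·(T + tn) = -107 gives 518 + 625t = -107, so t = -1.
Foot = (43, 22, −12) + (-1)·(20, −9, 12) = (23, 31, −24).

(23, 31, -24)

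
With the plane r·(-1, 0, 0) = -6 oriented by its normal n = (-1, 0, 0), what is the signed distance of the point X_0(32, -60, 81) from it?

n·X_0 − (-6) = -26.
|n| = 1, so the signed distance is -26/1 = -26.

-26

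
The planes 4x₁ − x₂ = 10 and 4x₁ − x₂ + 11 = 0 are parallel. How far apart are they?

21/√17

Both planes have normal n = (4, −1, 0), |n| = √17. Any point on the first plane is at distance |(-11) − 10|/|n| = 21/√17 = 21√17/17 from the second.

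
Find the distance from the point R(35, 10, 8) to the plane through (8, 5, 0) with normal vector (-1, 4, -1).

5/√2

The plane has equation n·(r − (8, 5, 0)) = 0, i.e. n·r = 12.
d = |(-1)·35 + 4·10 + (-1)·8 − 12| / √(1 + 16 + 1) = |-15| / (3√2) = 5√2/2.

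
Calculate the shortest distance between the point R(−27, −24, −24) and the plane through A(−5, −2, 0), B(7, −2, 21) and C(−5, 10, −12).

AB = (12, 0, 21) and AC = (0, 12, −12), so a normal is n = AB × AC = (−252, 144, 144).
Then n·(−27, −24, −24) − 972 = −1080.
|n| = √(63504 + 20736 + 20736) = 324, so the distance is |-1080|/324 = 10/3.

10/3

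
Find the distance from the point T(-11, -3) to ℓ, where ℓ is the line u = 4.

15

The normal to the line is n = (1, 0) with |n| = 1.
|n·T − 4| = |-11 − 4| = 15, so the distance is 15/1 = 15.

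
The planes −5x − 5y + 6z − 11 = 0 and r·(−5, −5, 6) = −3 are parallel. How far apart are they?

With common normal n = (−5, −5, 6) (|n| = √86), the distance is |11 − (-3)|/|n| = 14/√86.

7√86/43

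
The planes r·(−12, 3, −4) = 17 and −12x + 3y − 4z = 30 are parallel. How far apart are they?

1

Both planes have normal n = (−12, 3, −4), |n| = 13. Any point on the first plane is at distance |30 − 17|/|n| = 13/13 = 1 from the second.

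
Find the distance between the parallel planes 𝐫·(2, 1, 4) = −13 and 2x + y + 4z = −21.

8/√21

With common normal n = (2, 1, 4) (|n| = √21), the distance is |(-13) − (-21)|/|n| = 8/√21 = 8√21/21.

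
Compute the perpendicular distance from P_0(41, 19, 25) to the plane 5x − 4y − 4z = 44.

15/√57

Normal vector n = (5, −4, −4), and n·(41, 19, 25) − 44 = −15.
|n| = √(25 + 16 + 16) = √57, so the distance is |-15|/√57 = 15/√57.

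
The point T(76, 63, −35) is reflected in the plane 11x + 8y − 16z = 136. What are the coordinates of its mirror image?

(-12, -1, 93)

n = (11, 8, −16), |n|² = 441, n·T − 136 = 1764, so t = 1764/441 = 4.
Foot F = T − 4·n = (32, 31, 29); the reflection is 2F − T = (−12, −1, 93).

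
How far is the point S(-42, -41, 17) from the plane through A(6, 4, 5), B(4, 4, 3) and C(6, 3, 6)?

5√3

AB = (-2, 0, -2) and AC = (0, -1, 1), so a normal is n = AB × AC = (-2, 2, 2).
Then n·(-42, -41, 17) - 6 = 30.
|n| = √(4 + 4 + 4) = 2√3, so the distance is |30|/(2√3) = 5√3.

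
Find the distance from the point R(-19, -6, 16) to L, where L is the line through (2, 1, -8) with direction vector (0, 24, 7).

√1066

Direction vector d = (0, 24, 7).
AP = (-21, -7, 24); AP·d = 0, |AP|² = 1066, |d|² = 625.
distance² = |AP|² − (AP·d)²/|d|² = 1066 − 0/625 = 1066, so the distance is √1066.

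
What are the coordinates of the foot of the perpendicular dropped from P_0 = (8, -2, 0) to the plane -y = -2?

The perpendicular from P_0 has direction n = (0, -1, 0): r = (8, -2, 0) + t(0, -1, 0).
Substitute into the plane: n·(P_0 + tn) = -2 gives 2 + 1t = -2, so t = -4.
Foot = (8, -2, 0) + (-4)·(0, -1, 0) = (8, 2, 0).

(8, 2, 0)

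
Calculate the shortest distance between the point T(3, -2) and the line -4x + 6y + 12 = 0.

d = |(-4)·3 + 6·(-2) − (-12)| / √(16 + 36) = |-12|/(2√13) = 6√13/13.

6/√13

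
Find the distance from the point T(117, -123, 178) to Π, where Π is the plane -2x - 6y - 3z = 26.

8

Normal vector n = (-2, -6, -3), and n·(117, -123, 178) - 26 = -56.
|n| = √(4 + 36 + 9) = 7, so the distance is |-56|/7 = 8.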